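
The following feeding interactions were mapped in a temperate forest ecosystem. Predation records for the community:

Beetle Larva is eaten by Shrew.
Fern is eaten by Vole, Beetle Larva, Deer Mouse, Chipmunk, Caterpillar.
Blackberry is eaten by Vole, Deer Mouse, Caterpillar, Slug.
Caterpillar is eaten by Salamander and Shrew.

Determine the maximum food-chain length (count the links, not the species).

One longest chain: Fern → Caterpillar → Shrew.
It has 3 species and 2 links.

2 links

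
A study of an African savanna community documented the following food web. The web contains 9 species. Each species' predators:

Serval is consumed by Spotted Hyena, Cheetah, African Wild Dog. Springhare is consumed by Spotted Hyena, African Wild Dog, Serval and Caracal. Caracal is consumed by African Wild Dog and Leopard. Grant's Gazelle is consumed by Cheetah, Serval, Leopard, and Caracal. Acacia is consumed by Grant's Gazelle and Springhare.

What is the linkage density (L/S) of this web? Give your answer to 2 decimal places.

L/S = 1.67

There are L = 15 links among S = 9 species.
L/S = 15/9 = 1.6667 ≈ 1.67.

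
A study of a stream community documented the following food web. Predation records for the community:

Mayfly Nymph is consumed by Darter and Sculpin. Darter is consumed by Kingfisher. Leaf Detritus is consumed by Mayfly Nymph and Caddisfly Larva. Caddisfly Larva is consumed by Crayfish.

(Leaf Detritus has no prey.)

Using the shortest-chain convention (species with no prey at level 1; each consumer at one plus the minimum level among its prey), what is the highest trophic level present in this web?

Basal resources (level 1): Leaf Detritus.
Following each consumer down to its lowest-level prey: Leaf Detritus → Mayfly Nymph → Darter → Kingfisher (levels 1 through 4).
All prey of Kingfisher (Darter 3) are at level 3 or above, so Kingfisher is at level 1 + 3 = 4.
Every consumer has at least one prey at level 3 or below, so none exceeds level 4.

4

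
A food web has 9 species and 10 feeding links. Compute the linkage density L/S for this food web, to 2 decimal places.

There are L = 10 links among S = 9 species.
L/S = 10/9 = 1.1111 ≈ 1.11.

L/S = 1.11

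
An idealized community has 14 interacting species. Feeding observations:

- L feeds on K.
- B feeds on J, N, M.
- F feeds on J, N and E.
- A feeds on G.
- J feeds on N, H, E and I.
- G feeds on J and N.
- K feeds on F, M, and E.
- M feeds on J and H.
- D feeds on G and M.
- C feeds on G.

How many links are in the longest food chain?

4 links

One longest chain: E → J → M → K → L.
It has 5 species and 4 links.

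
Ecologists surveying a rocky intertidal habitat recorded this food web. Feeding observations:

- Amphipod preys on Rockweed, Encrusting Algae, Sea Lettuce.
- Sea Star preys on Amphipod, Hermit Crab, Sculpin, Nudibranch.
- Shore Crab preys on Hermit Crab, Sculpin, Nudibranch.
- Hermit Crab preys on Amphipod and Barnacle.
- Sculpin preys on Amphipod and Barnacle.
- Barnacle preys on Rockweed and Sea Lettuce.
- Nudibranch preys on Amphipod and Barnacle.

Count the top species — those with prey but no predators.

Top species (has prey, but nothing eats it): Shore Crab, Sea Star.
Count: 2.

2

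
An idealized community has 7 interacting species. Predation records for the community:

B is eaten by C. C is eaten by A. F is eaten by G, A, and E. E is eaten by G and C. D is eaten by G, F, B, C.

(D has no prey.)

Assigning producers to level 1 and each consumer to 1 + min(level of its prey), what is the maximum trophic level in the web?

3

Producers (level 1): D.
Following each consumer down to its lowest-level prey: D → F → A (levels 1 through 3).
All prey of A (F 2, C 2) are at level 2 or above, so A is at level 1 + 2 = 3.
Every consumer has at least one prey at level 2 or below, so none exceeds level 3.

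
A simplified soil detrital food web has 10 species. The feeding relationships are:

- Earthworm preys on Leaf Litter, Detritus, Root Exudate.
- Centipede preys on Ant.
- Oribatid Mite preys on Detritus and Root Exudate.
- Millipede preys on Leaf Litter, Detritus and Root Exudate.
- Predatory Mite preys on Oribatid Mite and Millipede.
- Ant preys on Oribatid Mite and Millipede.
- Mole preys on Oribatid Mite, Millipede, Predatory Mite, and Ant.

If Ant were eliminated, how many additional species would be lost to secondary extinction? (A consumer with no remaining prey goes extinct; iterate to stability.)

Remove Ant.
Round 1: Centipede (all prey gone) → extinct.
No further losses. Total secondary extinctions: 1.

1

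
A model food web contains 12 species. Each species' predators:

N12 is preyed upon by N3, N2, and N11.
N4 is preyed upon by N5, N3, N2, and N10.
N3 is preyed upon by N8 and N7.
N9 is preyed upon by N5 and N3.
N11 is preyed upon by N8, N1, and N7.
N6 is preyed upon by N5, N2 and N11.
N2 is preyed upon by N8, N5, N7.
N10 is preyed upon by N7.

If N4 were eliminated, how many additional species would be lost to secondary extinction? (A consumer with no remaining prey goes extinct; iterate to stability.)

Remove N4.
Round 1: N10 (all prey gone) → extinct.
No further losses. Total secondary extinctions: 1.

1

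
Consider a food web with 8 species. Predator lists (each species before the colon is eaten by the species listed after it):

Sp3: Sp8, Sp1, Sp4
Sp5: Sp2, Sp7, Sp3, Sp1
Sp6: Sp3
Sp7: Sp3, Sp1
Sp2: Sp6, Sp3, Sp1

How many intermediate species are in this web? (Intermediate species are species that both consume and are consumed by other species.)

4

Intermediate species (has both prey and predators): Sp2, Sp7, Sp6, Sp3.
Count: 4.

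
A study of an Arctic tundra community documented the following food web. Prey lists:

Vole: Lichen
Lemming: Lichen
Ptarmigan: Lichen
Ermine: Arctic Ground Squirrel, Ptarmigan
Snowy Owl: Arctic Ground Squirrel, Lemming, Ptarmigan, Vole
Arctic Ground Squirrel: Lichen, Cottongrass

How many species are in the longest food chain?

3 species

One longest chain: Lichen → Arctic Ground Squirrel → Snowy Owl.
It has 3 species and 2 links.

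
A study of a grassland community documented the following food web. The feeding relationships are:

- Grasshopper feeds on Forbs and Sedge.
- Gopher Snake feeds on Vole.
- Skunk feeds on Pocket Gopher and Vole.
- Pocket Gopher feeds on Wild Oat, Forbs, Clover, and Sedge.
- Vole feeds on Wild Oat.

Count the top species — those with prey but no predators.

Top species (has prey, but nothing eats it): Grasshopper, Skunk, Gopher Snake.
Count: 3.

3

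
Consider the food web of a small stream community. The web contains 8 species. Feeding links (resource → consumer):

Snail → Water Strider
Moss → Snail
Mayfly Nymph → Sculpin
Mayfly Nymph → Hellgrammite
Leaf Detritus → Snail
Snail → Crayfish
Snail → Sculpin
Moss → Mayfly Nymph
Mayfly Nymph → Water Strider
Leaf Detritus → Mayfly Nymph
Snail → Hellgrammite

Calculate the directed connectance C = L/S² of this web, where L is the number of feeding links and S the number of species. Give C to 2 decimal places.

C = 0.17

The web has S = 8 species and L = 11 feeding links.
C = L / S² = 11 / 64 = 0.1719 ≈ 0.17.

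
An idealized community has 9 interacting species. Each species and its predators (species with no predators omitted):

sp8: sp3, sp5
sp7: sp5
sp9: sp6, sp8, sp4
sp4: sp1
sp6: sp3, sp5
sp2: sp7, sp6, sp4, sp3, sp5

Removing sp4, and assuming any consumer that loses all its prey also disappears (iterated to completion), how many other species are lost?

Remove sp4.
Round 1: sp1 (all prey gone) → extinct.
No further losses. Total secondary extinctions: 1.

1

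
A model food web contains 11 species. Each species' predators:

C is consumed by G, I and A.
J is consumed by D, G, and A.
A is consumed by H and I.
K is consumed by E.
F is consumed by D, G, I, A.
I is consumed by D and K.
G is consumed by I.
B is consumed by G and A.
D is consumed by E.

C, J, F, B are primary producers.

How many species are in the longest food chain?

One longest chain: C → A → I → D → E.
It has 5 species and 4 links.

5 species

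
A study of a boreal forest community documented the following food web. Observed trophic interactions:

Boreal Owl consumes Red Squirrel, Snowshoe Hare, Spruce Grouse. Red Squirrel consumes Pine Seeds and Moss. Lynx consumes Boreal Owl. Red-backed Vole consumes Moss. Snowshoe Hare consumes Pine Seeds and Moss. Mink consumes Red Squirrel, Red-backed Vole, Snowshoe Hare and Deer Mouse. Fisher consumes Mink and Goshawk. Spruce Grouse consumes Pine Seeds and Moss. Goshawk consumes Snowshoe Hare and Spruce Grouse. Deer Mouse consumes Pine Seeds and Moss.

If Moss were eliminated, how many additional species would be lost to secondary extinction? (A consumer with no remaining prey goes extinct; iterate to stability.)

1

Remove Moss.
Round 1: Red-backed Vole (all prey gone) → extinct.
No further losses. Total secondary extinctions: 1.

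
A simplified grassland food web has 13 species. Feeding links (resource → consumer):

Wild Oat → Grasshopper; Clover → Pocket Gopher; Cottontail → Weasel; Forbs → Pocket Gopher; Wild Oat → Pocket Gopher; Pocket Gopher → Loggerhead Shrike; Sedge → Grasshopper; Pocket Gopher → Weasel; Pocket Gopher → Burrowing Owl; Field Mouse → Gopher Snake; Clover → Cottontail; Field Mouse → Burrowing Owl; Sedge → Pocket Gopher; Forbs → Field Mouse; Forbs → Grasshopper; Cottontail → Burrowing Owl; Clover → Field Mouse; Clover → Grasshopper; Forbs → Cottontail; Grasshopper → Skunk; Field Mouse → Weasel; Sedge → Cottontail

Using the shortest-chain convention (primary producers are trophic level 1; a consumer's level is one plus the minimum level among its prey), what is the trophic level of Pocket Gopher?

Sedge is a producer → level 1.
Pocket Gopher eats Sedge → level 2.

Trophic level 2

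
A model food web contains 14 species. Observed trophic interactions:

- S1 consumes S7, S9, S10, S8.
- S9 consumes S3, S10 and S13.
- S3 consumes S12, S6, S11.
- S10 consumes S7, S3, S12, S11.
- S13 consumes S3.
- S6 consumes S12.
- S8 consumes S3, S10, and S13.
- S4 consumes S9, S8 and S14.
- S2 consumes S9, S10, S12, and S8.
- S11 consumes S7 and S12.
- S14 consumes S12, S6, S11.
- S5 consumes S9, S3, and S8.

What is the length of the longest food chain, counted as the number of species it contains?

6 species

One longest chain: S7 → S11 → S3 → S10 → S9 → S4.
It has 6 species and 5 links.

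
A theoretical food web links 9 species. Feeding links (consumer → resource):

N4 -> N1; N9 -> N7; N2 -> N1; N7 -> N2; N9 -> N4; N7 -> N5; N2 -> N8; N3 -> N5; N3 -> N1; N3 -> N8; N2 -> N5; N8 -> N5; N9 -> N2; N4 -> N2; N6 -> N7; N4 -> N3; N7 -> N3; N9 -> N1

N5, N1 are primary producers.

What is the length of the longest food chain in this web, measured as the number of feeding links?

One longest chain: N5 → N8 → N2 → N7 → N9.
It has 5 species and 4 links.

4 links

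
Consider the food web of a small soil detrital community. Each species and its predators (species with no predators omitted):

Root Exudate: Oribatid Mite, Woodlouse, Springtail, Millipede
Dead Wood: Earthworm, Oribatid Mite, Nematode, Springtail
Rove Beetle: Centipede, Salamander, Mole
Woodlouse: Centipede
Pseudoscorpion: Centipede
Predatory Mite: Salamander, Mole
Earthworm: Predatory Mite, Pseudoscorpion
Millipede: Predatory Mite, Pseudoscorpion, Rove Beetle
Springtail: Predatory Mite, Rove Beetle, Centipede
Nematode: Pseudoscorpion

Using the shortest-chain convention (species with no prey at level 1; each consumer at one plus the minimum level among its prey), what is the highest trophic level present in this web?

4

Basal resources (level 1): Root Exudate, Dead Wood.
Following each consumer down to its lowest-level prey: Dead Wood → Earthworm → Predatory Mite → Salamander (levels 1 through 4).
All prey of Salamander (Predatory Mite 3, Rove Beetle 3) are at level 3 or above, so Salamander is at level 1 + 3 = 4.
Every consumer has at least one prey at level 3 or below, so none exceeds level 4.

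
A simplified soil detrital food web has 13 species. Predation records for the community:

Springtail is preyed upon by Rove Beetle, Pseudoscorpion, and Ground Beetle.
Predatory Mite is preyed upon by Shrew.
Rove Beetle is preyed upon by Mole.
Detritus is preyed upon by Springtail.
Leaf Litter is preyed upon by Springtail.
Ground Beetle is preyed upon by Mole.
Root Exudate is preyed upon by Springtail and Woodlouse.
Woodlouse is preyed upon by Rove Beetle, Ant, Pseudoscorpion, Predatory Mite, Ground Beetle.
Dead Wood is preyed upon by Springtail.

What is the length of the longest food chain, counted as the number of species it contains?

One longest chain: Root Exudate → Woodlouse → Predatory Mite → Shrew.
It has 4 species and 3 links.

4 species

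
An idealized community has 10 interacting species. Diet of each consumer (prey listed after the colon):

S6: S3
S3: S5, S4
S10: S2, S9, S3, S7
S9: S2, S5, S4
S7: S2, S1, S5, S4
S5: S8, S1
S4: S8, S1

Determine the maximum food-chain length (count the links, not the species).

3 links

One longest chain: S8 → S5 → S9 → S10.
It has 4 species and 3 links.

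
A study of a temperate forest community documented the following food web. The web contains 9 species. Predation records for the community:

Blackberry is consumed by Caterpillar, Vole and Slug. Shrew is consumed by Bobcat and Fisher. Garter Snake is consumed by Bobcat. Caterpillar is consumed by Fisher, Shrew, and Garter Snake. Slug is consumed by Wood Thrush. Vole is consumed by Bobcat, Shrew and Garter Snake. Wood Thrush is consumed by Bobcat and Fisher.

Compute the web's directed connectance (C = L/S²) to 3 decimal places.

C = 0.185

The web has S = 9 species and L = 15 feeding links.
C = L / S² = 15 / 81 = 0.1852 ≈ 0.185.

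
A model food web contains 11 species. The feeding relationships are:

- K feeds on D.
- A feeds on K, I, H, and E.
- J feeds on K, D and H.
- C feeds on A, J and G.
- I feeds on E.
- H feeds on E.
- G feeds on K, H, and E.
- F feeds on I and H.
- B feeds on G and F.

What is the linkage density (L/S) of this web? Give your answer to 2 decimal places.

L/S = 1.82

There are L = 20 links among S = 11 species.
L/S = 20/11 = 1.8182 ≈ 1.82.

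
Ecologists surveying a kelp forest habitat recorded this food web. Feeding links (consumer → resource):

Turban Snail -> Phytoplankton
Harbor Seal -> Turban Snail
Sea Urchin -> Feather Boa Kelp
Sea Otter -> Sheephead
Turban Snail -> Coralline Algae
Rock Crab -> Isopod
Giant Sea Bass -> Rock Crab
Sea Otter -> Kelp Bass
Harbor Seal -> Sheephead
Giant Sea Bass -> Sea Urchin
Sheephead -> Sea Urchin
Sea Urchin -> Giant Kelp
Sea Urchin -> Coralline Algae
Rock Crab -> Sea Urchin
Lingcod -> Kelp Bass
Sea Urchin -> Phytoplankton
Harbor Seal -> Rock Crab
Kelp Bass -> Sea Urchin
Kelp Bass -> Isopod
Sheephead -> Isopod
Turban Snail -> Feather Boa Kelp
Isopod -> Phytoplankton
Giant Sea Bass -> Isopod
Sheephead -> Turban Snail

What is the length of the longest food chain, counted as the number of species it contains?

One longest chain: Feather Boa Kelp → Sea Urchin → Kelp Bass → Lingcod.
It has 4 species and 3 links.

4 species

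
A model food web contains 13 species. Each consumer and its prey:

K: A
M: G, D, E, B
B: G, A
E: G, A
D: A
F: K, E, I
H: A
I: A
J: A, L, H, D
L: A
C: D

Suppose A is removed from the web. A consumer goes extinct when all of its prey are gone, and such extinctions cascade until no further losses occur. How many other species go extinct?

7

Remove A.
Round 1: L (all prey gone), H (all prey gone), K (all prey gone), D (all prey gone), I (all prey gone) → extinct.
Round 2: C (all prey gone), J (all prey gone) → extinct.
No further losses. Total secondary extinctions: 7.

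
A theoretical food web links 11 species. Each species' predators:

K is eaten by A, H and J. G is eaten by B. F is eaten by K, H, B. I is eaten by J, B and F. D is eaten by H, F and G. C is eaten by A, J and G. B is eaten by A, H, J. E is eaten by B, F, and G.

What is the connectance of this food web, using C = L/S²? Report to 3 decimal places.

The web has S = 11 species and L = 22 feeding links.
C = L / S² = 22 / 121 = 0.1818 ≈ 0.182.

C = 0.182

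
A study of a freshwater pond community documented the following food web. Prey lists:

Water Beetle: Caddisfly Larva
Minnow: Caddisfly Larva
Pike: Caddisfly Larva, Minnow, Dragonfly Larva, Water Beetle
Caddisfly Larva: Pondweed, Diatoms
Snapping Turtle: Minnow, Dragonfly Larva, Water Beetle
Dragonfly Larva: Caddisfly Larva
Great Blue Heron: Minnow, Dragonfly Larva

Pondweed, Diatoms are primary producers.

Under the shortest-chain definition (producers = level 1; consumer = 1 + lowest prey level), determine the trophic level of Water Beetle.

Pondweed is a producer → level 1.
Caddisfly Larva eats Pondweed → level 2.
Water Beetle eats Caddisfly Larva → level 3.
No prey of Water Beetle is below level 2, so 3 is the minimum.

Trophic level 3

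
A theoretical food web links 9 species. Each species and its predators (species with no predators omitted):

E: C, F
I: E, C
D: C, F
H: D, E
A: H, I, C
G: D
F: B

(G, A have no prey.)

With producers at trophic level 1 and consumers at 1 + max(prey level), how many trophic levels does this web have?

5

Producers (level 1): G, A.
A → H → D → F → B gives B level 5.
No species has a prey at level 5, so no species reaches level 6.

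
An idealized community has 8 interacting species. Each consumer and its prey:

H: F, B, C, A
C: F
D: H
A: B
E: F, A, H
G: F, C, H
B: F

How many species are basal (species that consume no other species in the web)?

Basal species (no prey listed): F.
Count: 1.

1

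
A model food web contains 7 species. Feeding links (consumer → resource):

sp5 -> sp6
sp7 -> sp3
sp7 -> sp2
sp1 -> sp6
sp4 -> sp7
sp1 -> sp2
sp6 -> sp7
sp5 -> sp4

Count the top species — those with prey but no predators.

2

Top species (has prey, but nothing eats it): sp5, sp1.
Count: 2.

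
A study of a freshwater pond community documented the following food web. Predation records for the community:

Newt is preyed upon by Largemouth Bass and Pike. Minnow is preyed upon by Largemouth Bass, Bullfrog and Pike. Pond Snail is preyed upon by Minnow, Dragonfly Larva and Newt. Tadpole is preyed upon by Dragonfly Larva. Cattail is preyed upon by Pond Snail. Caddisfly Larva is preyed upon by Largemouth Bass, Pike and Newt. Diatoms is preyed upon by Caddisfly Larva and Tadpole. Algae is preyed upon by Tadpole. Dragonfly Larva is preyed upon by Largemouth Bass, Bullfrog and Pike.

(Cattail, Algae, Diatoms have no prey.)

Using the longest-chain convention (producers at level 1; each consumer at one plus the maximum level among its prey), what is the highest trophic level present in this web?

Producers (level 1): Cattail, Algae, Diatoms.
Cattail → Pond Snail → Minnow → Largemouth Bass gives Largemouth Bass level 4.
No species has a prey at level 4, so no species reaches level 5.

4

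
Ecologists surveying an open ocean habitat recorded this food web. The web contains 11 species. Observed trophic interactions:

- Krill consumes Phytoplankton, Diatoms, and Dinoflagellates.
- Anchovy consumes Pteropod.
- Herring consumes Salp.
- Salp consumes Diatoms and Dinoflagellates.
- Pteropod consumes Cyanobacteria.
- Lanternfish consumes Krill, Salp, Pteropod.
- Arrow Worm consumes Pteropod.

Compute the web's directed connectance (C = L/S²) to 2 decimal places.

The web has S = 11 species and L = 12 feeding links.
C = L / S² = 12 / 121 = 0.0992 ≈ 0.10.

C = 0.10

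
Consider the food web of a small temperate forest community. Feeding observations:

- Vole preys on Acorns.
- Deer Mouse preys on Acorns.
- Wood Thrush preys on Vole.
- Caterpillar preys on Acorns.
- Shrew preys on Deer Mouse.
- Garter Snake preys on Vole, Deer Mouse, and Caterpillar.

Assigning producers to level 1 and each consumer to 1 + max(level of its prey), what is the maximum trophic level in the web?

Producers (level 1): Acorns.
Acorns → Deer Mouse → Garter Snake gives Garter Snake level 3.
No species has a prey at level 3, so no species reaches level 4.

3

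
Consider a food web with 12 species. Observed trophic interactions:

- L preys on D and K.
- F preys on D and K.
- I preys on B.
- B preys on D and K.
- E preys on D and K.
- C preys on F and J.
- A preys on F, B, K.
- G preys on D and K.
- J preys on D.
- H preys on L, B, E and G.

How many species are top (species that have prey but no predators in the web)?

4

Top species (has prey, but nothing eats it): C, I, A, H.
Count: 4.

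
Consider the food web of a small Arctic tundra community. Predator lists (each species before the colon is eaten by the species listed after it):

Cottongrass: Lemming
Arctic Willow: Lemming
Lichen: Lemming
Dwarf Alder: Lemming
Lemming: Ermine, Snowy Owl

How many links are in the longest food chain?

2 links

One longest chain: Cottongrass → Lemming → Ermine.
It has 3 species and 2 links.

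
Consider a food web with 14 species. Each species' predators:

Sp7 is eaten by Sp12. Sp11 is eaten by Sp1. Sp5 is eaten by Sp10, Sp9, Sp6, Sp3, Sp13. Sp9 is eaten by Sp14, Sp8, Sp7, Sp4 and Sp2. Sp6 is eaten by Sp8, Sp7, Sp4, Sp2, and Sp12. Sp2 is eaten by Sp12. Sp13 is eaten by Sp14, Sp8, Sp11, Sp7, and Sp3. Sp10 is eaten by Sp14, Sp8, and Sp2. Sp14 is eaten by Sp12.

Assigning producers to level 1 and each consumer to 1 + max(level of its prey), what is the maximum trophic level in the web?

4

Producers (level 1): Sp5.
Sp5 → Sp9 → Sp7 → Sp12 gives Sp12 level 4.
No species has a prey at level 4, so no species reaches level 5.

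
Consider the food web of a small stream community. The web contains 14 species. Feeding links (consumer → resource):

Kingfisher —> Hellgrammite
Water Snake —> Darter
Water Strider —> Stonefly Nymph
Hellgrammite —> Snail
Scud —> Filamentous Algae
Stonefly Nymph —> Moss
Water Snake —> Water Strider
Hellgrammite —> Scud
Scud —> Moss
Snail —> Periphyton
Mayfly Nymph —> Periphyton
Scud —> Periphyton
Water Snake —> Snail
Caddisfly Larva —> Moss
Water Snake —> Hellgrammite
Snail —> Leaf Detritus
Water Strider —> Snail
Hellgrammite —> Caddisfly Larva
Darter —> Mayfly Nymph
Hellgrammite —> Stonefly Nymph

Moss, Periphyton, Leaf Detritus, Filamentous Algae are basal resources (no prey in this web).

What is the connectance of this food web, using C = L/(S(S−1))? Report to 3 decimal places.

C = 0.110

The web has S = 14 species and L = 20 feeding links.
C = L / (S(S−1)) = 20 / 182 = 0.1099 ≈ 0.110.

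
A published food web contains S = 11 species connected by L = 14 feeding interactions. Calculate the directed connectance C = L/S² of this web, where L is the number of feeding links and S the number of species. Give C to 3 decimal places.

The web has S = 11 species and L = 14 feeding links.
C = L / S² = 14 / 121 = 0.1157 ≈ 0.116.

C = 0.116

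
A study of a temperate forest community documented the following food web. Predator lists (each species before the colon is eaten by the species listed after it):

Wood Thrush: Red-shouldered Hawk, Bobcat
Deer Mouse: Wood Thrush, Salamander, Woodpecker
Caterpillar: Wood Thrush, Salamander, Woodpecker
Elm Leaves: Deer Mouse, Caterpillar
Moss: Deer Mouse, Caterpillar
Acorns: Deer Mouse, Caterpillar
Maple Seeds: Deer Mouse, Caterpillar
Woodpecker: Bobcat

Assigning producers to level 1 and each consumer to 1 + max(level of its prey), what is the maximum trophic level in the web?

Producers (level 1): Elm Leaves, Acorns, Maple Seeds, Moss.
Elm Leaves → Deer Mouse → Woodpecker → Bobcat gives Bobcat level 4.
No species has a prey at level 4, so no species reaches level 5.

4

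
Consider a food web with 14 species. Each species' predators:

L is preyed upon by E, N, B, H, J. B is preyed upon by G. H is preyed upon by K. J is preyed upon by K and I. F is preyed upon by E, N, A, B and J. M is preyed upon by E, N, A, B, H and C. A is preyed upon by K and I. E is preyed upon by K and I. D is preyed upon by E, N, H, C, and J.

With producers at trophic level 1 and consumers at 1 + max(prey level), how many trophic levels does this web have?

Producers (level 1): F, M, L, D.
F → B → G gives G level 3.
No species has a prey at level 3, so no species reaches level 4.

3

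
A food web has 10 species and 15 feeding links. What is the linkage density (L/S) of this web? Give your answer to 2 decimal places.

L/S = 1.50

There are L = 15 links among S = 10 species.
L/S = 15/10 = 1.5000 ≈ 1.50.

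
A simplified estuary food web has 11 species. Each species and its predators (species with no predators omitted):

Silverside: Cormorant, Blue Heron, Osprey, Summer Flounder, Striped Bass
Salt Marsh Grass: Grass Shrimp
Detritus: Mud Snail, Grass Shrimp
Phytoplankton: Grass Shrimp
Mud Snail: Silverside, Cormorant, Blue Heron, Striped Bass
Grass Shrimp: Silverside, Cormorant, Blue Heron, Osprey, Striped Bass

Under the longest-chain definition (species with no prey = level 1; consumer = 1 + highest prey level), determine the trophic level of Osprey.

Trophic level 4

Detritus has no prey (basal) → level 1.
Mud Snail eats Detritus → level 2.
Silverside eats Mud Snail (level 2); other prey at levels: Grass Shrimp 2 → level 3.
Osprey eats Silverside (level 3); other prey at levels: Grass Shrimp 2 → level 4.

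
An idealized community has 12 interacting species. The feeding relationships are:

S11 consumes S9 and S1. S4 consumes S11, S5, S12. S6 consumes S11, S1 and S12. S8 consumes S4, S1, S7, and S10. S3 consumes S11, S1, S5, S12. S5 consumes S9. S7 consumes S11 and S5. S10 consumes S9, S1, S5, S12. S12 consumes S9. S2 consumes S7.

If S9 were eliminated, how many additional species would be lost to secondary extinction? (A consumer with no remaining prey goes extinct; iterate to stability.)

Remove S9.
Round 1: S12 (all prey gone), S5 (all prey gone) → extinct.
No further losses. Total secondary extinctions: 2.

2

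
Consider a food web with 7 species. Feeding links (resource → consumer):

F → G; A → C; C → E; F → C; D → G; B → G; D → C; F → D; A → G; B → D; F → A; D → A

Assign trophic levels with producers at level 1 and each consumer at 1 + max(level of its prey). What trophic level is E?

B is a producer → level 1.
D eats B (level 1); other prey at levels: F 1 → level 2.
A eats D (level 2); other prey at levels: F 1 → level 3.
C eats A (level 3); other prey at levels: F 1, D 2 → level 4.
E eats C → level 5.

Trophic level 5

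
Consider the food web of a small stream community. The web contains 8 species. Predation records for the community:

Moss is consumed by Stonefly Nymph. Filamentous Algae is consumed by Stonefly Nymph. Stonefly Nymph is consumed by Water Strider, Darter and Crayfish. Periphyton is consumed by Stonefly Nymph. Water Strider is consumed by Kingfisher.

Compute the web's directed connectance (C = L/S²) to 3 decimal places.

C = 0.109

The web has S = 8 species and L = 7 feeding links.
C = L / S² = 7 / 64 = 0.1094 ≈ 0.109.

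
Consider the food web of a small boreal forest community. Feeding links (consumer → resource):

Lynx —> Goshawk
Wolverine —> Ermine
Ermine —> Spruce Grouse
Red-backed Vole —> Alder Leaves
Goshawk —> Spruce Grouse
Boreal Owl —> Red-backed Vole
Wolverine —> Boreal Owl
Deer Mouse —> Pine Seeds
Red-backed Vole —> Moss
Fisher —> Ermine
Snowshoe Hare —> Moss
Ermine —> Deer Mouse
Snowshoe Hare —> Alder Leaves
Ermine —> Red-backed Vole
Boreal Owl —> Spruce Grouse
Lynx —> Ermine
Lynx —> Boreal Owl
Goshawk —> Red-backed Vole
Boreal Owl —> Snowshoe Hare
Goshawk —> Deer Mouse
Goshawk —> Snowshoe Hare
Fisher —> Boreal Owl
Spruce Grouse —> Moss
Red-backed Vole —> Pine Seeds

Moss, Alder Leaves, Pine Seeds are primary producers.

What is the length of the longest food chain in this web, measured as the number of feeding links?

One longest chain: Moss → Spruce Grouse → Boreal Owl → Fisher.
It has 4 species and 3 links.

3 links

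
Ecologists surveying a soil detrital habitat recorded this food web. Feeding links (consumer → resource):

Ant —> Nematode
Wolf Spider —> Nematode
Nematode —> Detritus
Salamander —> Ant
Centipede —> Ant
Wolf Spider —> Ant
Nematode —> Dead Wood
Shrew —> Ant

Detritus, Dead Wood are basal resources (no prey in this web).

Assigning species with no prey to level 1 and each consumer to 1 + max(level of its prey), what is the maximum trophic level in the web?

4

Basal resources (level 1): Detritus, Dead Wood.
Detritus → Nematode → Ant → Salamander gives Salamander level 4.
No species has a prey at level 4, so no species reaches level 5.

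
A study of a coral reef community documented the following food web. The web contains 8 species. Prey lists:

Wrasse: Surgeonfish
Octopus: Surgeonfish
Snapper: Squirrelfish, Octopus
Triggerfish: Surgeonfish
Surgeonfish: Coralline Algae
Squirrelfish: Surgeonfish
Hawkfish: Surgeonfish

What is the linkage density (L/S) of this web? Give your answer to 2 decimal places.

There are L = 8 links among S = 8 species.
L/S = 8/8 = 1.0000 ≈ 1.00.

L/S = 1.00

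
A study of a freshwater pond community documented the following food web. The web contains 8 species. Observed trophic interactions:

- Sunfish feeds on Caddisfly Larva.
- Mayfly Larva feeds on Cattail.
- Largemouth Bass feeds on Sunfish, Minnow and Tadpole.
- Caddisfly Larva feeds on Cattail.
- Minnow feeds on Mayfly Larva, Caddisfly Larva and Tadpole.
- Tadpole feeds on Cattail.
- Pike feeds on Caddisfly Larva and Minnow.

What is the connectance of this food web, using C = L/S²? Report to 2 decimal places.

The web has S = 8 species and L = 12 feeding links.
C = L / S² = 12 / 64 = 0.1875 ≈ 0.19.

C = 0.19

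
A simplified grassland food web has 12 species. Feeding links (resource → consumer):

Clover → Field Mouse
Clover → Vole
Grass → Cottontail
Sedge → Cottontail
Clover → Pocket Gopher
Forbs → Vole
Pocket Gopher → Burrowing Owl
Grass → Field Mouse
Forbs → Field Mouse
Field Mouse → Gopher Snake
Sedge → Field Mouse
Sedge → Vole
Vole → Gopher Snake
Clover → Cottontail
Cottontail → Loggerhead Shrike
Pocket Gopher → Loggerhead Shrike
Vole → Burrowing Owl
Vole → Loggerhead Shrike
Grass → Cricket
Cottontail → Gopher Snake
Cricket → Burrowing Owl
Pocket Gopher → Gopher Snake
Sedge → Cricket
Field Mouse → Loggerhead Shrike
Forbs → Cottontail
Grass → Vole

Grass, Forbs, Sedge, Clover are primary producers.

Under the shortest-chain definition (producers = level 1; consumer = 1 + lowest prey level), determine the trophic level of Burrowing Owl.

Trophic level 3

Grass is a producer → level 1.
Cricket eats Grass → level 2.
Burrowing Owl eats Cricket → level 3.
No prey of Burrowing Owl is below level 2, so 3 is the minimum.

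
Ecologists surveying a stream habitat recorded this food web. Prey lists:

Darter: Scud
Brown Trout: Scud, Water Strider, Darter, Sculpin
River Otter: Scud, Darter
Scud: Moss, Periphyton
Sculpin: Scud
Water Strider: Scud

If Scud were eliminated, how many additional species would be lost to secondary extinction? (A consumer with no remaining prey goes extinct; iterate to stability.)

Remove Scud.
Round 1: Water Strider (all prey gone), Darter (all prey gone), Sculpin (all prey gone) → extinct.
Round 2: River Otter (all prey gone), Brown Trout (all prey gone) → extinct.
No further losses. Total secondary extinctions: 5.

5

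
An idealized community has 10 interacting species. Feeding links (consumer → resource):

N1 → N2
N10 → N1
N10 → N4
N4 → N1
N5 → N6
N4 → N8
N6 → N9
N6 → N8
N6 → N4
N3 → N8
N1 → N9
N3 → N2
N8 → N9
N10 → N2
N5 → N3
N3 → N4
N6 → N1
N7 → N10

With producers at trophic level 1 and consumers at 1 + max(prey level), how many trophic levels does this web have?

Producers (level 1): N9, N2.
N9 → N8 → N4 → N10 → N7 gives N7 level 5.
No species has a prey at level 5, so no species reaches level 6.

5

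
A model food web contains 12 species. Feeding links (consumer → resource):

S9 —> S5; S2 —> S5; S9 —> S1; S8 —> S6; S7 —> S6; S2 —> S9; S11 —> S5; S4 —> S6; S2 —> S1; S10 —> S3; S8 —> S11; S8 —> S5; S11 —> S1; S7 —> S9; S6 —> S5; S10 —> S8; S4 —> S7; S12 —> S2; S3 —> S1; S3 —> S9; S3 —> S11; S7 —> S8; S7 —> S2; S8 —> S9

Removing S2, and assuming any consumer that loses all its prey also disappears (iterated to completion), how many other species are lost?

Remove S2.
Round 1: S12 (all prey gone) → extinct.
No further losses. Total secondary extinctions: 1.

1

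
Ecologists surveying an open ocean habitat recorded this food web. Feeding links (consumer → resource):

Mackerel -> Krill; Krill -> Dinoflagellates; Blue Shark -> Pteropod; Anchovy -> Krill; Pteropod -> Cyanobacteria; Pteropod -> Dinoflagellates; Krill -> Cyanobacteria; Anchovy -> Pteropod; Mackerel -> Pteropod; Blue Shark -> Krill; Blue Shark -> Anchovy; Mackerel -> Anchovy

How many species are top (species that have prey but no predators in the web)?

Top species (has prey, but nothing eats it): Mackerel, Blue Shark.
Count: 2.

2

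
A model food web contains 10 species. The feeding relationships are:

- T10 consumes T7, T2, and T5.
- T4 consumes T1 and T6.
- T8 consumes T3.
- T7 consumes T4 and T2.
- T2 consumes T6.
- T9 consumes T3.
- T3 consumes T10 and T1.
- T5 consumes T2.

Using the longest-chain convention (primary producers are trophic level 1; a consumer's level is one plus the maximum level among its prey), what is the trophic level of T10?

T6 is a producer → level 1.
T2 eats T6 → level 2.
T5 eats T2 → level 3.
T10 eats T5 (level 3); other prey at levels: T2 2, T7 3 → level 4.

Trophic level 4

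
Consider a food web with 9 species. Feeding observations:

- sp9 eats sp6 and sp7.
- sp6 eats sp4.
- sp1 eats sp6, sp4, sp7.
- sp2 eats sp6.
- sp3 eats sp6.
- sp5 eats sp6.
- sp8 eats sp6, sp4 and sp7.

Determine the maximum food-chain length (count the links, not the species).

One longest chain: sp4 → sp6 → sp1.
It has 3 species and 2 links.

2 links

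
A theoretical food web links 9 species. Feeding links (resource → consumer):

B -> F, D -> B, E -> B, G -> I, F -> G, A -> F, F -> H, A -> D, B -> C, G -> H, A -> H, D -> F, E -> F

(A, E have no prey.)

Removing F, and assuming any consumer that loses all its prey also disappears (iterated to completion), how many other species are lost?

Remove F.
Round 1: G (all prey gone) → extinct.
Round 2: I (all prey gone) → extinct.
No further losses. Total secondary extinctions: 2.

2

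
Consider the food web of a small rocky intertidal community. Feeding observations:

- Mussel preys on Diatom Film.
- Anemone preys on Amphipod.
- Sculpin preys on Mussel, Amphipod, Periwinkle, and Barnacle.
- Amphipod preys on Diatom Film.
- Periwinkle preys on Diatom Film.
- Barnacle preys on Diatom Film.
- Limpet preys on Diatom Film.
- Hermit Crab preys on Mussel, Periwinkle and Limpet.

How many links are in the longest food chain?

One longest chain: Diatom Film → Amphipod → Anemone.
It has 3 species and 2 links.

2 links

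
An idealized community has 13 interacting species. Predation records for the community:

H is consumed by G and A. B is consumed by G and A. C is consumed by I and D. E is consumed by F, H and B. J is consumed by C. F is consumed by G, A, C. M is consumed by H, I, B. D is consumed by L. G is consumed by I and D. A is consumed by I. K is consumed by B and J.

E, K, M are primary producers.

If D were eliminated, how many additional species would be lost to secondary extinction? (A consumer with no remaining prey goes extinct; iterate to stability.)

1

Remove D.
Round 1: L (all prey gone) → extinct.
No further losses. Total secondary extinctions: 1.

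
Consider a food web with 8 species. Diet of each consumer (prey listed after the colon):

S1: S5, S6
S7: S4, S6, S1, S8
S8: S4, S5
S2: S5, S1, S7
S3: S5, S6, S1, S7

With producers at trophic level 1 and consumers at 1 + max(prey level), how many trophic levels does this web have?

Producers (level 1): S4, S5, S6.
S5 → S1 → S7 → S2 gives S2 level 4.
No species has a prey at level 4, so no species reaches level 5.

4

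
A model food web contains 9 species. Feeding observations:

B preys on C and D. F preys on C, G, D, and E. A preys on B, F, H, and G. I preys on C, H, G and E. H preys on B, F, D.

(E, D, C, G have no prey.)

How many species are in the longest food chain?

One longest chain: D → B → H → A.
It has 4 species and 3 links.

4 species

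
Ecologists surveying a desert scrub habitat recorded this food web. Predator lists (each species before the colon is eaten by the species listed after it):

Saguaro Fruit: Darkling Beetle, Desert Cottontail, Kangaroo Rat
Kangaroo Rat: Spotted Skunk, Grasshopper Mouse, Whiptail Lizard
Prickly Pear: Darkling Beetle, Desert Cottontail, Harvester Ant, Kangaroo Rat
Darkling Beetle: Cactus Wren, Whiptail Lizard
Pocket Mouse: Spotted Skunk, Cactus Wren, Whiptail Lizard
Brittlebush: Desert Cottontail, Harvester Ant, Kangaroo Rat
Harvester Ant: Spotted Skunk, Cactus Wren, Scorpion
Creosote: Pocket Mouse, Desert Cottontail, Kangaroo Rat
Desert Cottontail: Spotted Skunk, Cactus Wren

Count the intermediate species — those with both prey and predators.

Intermediate species (has both prey and predators): Pocket Mouse, Darkling Beetle, Desert Cottontail, Harvester Ant, Kangaroo Rat.
Count: 5.

5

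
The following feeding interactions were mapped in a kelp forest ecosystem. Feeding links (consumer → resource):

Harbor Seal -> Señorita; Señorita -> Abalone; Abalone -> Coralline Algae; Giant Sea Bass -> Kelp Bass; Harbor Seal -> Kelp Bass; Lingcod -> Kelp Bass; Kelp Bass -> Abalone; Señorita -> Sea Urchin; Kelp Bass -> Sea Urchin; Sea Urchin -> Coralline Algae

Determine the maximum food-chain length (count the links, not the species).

3 links

One longest chain: Coralline Algae → Abalone → Señorita → Harbor Seal.
It has 4 species and 3 links.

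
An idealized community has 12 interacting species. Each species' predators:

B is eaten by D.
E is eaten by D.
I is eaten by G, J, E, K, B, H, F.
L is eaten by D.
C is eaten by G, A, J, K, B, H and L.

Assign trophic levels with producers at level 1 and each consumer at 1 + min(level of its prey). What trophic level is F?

Trophic level 2

I is a producer → level 1.
F eats I → level 2.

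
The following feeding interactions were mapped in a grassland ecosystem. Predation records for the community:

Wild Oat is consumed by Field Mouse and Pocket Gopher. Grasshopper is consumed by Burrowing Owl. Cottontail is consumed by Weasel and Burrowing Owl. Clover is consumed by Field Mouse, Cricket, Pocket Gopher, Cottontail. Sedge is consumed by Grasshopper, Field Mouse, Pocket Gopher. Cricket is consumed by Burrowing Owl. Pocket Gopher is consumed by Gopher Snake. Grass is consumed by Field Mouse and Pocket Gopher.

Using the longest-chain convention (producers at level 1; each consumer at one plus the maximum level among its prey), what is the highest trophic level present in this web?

3

Producers (level 1): Clover, Grass, Wild Oat, Sedge.
Clover → Cottontail → Weasel gives Weasel level 3.
No species has a prey at level 3, so no species reaches level 4.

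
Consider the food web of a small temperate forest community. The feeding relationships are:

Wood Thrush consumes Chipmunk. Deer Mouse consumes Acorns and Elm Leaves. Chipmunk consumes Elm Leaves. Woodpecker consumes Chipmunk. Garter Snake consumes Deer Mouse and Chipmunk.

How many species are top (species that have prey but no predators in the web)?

Top species (has prey, but nothing eats it): Garter Snake, Wood Thrush, Woodpecker.
Count: 3.

3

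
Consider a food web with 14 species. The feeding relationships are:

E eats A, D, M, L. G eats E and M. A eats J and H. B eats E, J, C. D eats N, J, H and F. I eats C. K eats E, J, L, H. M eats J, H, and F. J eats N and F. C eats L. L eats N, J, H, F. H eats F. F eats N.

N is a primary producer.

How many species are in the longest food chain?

One longest chain: N → F → H → L → C → I.
It has 6 species and 5 links.

6 species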